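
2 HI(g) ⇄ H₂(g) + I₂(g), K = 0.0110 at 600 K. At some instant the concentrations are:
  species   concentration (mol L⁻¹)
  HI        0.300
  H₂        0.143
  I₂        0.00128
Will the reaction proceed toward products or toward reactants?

to the right

Q = [H₂]·[I₂] / [HI]² = (0.143)·(0.00128) / (0.300)² = 0.00203
Q = 0.00203 < K = 0.0110, so the forward reaction proceeds.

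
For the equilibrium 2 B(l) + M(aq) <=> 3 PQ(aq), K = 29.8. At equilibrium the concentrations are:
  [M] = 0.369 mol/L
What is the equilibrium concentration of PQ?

(B is a pure liquid — omitted from K.)
At equilibrium, K = [PQ]³ / [M] = 29.8.
([PQ])³ / (0.369) = 29.8
[PQ]³ = 11.0 ⇒ [PQ] = 2.22 mol/L

[PQ] = 2.22 mol/L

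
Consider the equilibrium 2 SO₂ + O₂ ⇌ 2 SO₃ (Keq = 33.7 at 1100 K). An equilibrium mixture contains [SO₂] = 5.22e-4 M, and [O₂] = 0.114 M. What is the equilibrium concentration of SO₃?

At equilibrium, Keq = [SO₃]² / ([SO₂]²·[O₂]) = 33.7.
([SO₃])² / ((5.22e-4)²·(0.114)) = 33.7
[SO₃]² = 1.05e-6 ⇒ [SO₃] = 0.00102 M

[SO₃] = 0.00102 M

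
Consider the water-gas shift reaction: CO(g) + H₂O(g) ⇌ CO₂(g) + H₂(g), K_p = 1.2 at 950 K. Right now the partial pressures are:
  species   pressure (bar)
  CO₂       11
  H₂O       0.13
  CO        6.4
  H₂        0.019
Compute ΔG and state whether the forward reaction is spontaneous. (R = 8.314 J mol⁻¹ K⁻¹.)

ΔG = -12.4 kJ/mol; the forward reaction is spontaneous

Q_p = P(CO₂)·P(H₂) / (P(CO)·P(H₂O)) = (11)·(0.019) / ((6.4)·(0.13)) = 0.251
ΔG = RT ln(Q_p/K_p) = (8.314 J mol⁻¹ K⁻¹)(950 K) × ln(0.251/1.2)
   = (7.898 kJ/mol)(-1.565) = -12.4 kJ/mol
ΔG < 0, so the forward reaction is spontaneous (proceeds forward).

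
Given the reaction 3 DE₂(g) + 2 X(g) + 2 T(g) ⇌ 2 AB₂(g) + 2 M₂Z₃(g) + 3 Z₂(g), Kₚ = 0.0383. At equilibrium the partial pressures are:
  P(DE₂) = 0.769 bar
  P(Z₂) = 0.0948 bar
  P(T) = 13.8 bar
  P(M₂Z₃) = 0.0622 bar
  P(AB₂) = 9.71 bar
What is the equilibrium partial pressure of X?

At equilibrium, Kₚ = P(AB₂)²·P(M₂Z₃)²·P(Z₂)³ / (P(DE₂)³·P(X)²·P(T)²) = 0.0383.
(9.71)²·(0.0622)²·(0.0948)³ / ((0.769)³·(P(X))²·(13.8)²) = 0.0383
P(X)² = 9.37×10⁻⁵ ⇒ P(X) = 0.00968 bar

P(X) = 0.00968 bar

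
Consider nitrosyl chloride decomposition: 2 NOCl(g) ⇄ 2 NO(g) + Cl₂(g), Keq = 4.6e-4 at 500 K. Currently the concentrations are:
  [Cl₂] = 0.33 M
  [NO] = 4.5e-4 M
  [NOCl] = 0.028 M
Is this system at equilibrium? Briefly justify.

no; Q < K, reaction proceeds forward

Q = [NO]²·[Cl₂] / [NOCl]² = (4.5e-4)²·(0.33) / (0.028)² = 8.5e-5
Q = 8.5e-5 < Keq = 4.6e-4: net forward reaction.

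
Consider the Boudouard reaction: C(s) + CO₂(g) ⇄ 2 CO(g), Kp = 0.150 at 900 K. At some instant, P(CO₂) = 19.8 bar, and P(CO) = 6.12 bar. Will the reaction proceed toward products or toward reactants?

in the reverse direction

(C is a pure solid — omitted from Qp.)
Qp = P(CO)² / P(CO₂) = (6.12)² / (19.8) = 1.89
Qp = 1.89 > Kp = 0.150, so the reverse reaction proceeds.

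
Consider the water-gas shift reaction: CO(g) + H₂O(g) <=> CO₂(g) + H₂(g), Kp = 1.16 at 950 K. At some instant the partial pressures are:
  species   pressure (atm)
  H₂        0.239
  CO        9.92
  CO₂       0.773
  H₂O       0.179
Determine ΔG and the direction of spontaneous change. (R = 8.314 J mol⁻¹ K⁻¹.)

Qp = P(CO₂)·P(H₂) / (P(CO)·P(H₂O)) = (0.773)·(0.239) / ((9.92)·(0.179)) = 0.104
ΔG = RT ln(Qp/Kp) = (8.314 J mol⁻¹ K⁻¹)(950 K) × ln(0.104/1.16)
   = (7.898 kJ/mol)(-2.412) = -19.0 kJ/mol
ΔG < 0, so the forward reaction is spontaneous (proceeds forward).

ΔG = -19.0 kJ/mol; the forward reaction is spontaneous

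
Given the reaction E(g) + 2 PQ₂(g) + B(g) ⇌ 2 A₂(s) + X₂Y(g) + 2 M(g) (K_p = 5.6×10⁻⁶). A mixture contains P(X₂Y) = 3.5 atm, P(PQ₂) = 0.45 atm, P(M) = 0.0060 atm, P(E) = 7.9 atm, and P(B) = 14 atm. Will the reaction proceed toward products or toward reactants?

(A₂ is a pure solid — omitted from Q_p.)
Q_p = P(X₂Y)·P(M)² / (P(E)·P(PQ₂)²·P(B)) = (3.5)·(0.0060)² / ((7.9)·(0.45)²·(14)) = 5.6×10⁻⁶
Q_p = 5.6×10⁻⁶ = K_p, so the system is already at equilibrium.

neither direction; the system is at equilibrium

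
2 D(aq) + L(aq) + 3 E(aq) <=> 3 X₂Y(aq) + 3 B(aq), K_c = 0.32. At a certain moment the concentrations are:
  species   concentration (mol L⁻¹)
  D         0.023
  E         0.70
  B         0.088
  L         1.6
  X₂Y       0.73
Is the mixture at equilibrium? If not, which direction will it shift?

no; Q > K, reaction proceeds in reverse

Q_c = [X₂Y]³·[B]³ / ([D]²·[L]·[E]³) = (0.73)³·(0.088)³ / ((0.023)²·(1.6)·(0.70)³) = 0.91
Q_c = 0.91 > K_c = 0.32: net reverse reaction.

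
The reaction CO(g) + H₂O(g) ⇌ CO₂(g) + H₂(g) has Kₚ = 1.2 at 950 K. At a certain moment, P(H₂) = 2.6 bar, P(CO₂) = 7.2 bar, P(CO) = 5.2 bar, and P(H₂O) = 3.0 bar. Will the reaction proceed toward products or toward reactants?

Qₚ = P(CO₂)·P(H₂) / (P(CO)·P(H₂O)) = (7.2)·(2.6) / ((5.2)·(3.0)) = 1.2
Qₚ = 1.2 = Kₚ, so the system is already at equilibrium.

neither direction; the system is at equilibrium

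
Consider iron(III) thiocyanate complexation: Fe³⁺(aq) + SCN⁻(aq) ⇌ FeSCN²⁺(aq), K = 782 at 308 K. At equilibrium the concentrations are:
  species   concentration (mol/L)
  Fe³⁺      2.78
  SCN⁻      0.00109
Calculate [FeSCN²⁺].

[FeSCN²⁺] = 2.37 mol/L

At equilibrium, K = [FeSCN²⁺] / ([Fe³⁺]·[SCN⁻]) = 782.
([FeSCN²⁺]) / ((2.78)·(0.00109)) = 782
[FeSCN²⁺] = 2.37 mol/L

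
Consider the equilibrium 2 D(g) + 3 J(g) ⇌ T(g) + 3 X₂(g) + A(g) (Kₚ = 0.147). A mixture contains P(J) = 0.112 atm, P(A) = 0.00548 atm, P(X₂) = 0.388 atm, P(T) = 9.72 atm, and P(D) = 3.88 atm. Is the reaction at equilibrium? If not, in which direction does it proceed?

Qₚ = P(T)·P(X₂)³·P(A) / (P(D)²·P(J)³) = (9.72)·(0.388)³·(0.00548) / ((3.88)²·(0.112)³) = 0.147
Qₚ = 0.147 = Kₚ, so the system is already at equilibrium.

no net change (already at equilibrium)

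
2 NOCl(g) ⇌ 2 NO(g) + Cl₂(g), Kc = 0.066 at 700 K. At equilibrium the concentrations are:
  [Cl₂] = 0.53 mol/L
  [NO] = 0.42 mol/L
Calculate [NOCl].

[NOCl] = 1.2 mol/L

At equilibrium, Kc = [NO]²·[Cl₂] / [NOCl]² = 0.066.
(0.42)²·(0.53) / ([NOCl])² = 0.066
[NOCl]² = 1.42 ⇒ [NOCl] = 1.2 mol/L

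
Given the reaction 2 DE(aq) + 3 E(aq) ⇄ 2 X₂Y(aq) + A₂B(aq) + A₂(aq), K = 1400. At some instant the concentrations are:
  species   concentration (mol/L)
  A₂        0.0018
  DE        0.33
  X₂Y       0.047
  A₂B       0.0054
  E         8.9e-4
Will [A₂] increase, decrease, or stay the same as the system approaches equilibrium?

increase

Q = [X₂Y]²·[A₂B]·[A₂] / ([DE]²·[E]³) = (0.047)²·(0.0054)·(0.0018) / ((0.33)²·(8.9e-4)³) = 280
Q = 280 < K = 1400: net forward reaction.
A₂ is a product, so it increases.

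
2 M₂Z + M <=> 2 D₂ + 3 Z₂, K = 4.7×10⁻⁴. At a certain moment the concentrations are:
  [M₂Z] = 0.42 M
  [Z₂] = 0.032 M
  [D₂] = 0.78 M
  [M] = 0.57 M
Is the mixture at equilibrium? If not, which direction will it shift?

no; Q < K, reaction proceeds forward

Q = [D₂]²·[Z₂]³ / ([M₂Z]²·[M]) = (0.78)²·(0.032)³ / ((0.42)²·(0.57)) = 2.0×10⁻⁴
Q = 2.0×10⁻⁴ < K = 4.7×10⁻⁴: net forward reaction.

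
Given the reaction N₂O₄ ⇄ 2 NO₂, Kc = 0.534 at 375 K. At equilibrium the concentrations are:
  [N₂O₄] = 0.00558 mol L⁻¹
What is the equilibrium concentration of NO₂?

At equilibrium, Kc = [NO₂]² / [N₂O₄] = 0.534.
([NO₂])² / (0.00558) = 0.534
[NO₂]² = 0.00298 ⇒ [NO₂] = 0.0546 mol L⁻¹

[NO₂] = 0.0546 mol L⁻¹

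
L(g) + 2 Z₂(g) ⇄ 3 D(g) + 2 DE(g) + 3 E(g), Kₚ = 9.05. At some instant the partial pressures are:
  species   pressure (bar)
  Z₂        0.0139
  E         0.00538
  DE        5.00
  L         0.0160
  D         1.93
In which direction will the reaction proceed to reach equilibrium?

Qₚ = P(D)³·P(DE)²·P(E)³ / (P(L)·P(Z₂)²) = (1.93)³·(5.00)²·(0.00538)³ / ((0.0160)·(0.0139)²) = 9.05
Qₚ = 9.05 = Kₚ, so the system is already at equilibrium.

no net change (already at equilibrium)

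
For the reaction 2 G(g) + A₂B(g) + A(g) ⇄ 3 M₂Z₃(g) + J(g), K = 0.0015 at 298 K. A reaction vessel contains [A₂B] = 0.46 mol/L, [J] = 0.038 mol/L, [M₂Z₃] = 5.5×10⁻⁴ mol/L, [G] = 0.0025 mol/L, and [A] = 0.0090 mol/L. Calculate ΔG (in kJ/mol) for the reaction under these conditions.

ΔG = -4.50 kJ/mol

Q = [M₂Z₃]³·[J] / ([G]²·[A₂B]·[A]) = (5.5×10⁻⁴)³·(0.038) / ((0.0025)²·(0.46)·(0.0090)) = 2.44×10⁻⁴
ΔG = RT ln(Q/K) = (8.314 J mol⁻¹ K⁻¹)(298 K) × ln(2.44×10⁻⁴/0.0015)
   = (2.478 kJ/mol)(-1.816) = -4.50 kJ/mol
ΔG < 0, so the forward reaction is spontaneous (proceeds forward).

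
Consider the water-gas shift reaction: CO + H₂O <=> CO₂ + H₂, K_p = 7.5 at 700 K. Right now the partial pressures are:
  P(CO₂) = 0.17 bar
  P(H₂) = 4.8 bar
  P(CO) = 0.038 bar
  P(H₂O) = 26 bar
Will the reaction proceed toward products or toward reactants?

forward (toward products)

Q_p = P(CO₂)·P(H₂) / (P(CO)·P(H₂O)) = (0.17)·(4.8) / ((0.038)·(26)) = 0.83
Q_p = 0.83 < K_p = 7.5, so the forward reaction proceeds.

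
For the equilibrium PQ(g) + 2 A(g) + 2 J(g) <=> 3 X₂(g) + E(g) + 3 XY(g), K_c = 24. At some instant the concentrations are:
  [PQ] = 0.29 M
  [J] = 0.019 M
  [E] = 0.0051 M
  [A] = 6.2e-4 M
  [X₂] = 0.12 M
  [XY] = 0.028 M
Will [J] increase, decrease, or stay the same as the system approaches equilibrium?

decrease

Q_c = [X₂]³·[E]·[XY]³ / ([PQ]·[A]²·[J]²) = (0.12)³·(0.0051)·(0.028)³ / ((0.29)·(6.2e-4)²·(0.019)²) = 4.8
Q_c = 4.8 < K_c = 24: net forward reaction.
J is a reactant, so it decreases.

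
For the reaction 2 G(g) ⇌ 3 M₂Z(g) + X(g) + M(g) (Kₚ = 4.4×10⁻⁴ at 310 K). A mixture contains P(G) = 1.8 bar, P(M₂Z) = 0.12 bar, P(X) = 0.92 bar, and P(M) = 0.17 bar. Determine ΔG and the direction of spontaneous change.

ΔG = -4.29 kJ/mol; the forward reaction is spontaneous

Qₚ = P(M₂Z)³·P(X)·P(M) / P(G)² = (0.12)³·(0.92)·(0.17) / (1.8)² = 8.34×10⁻⁵
ΔG = RT ln(Qₚ/Kₚ) = (8.314 J mol⁻¹ K⁻¹)(310 K) × ln(8.34×10⁻⁵/4.4×10⁻⁴)
   = (2.577 kJ/mol)(-1.663) = -4.29 kJ/mol
ΔG < 0, so the forward reaction is spontaneous (proceeds forward).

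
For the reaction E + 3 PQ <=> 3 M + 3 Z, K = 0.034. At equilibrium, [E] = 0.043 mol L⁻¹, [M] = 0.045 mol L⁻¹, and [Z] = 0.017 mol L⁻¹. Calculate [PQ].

[PQ] = 0.0067 mol L⁻¹

At equilibrium, K = [M]³·[Z]³ / ([E]·[PQ]³) = 0.034.
(0.045)³·(0.017)³ / ((0.043)·([PQ])³) = 0.034
[PQ]³ = 3.06×10⁻⁷ ⇒ [PQ] = 0.0067 mol L⁻¹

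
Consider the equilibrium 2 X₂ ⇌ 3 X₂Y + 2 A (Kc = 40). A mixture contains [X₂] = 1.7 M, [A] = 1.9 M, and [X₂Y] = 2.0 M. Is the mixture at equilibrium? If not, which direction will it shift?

no; Q < K, reaction proceeds forward

Qc = [X₂Y]³·[A]² / [X₂]² = (2.0)³·(1.9)² / (1.7)² = 10
Qc = 10 < Kc = 40: net forward reaction.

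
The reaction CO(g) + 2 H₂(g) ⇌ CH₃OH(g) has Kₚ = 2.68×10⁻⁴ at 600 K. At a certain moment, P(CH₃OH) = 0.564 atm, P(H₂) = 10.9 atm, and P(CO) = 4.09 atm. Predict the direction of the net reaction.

reverse (toward reactants)

Qₚ = P(CH₃OH) / (P(CO)·P(H₂)²) = (0.564) / ((4.09)·(10.9)²) = 0.00116
Qₚ = 0.00116 > Kₚ = 2.68×10⁻⁴, so the reverse reaction proceeds.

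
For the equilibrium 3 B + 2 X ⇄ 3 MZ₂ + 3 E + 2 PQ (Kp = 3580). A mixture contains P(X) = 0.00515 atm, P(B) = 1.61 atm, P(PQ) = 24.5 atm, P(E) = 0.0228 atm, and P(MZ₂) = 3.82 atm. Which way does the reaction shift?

Qp = P(MZ₂)³·P(E)³·P(PQ)² / (P(B)³·P(X)²) = (3.82)³·(0.0228)³·(24.5)² / ((1.61)³·(0.00515)²) = 3580
Qp = 3580 = Kp, so the system is already at equilibrium.

neither direction; the system is at equilibrium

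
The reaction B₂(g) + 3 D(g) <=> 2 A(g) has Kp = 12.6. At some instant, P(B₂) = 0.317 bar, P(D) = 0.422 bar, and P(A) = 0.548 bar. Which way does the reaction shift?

neither direction; the system is at equilibrium

Qp = P(A)² / (P(B₂)·P(D)³) = (0.548)² / ((0.317)·(0.422)³) = 12.6
Qp = 12.6 = Kp, so the system is already at equilibrium.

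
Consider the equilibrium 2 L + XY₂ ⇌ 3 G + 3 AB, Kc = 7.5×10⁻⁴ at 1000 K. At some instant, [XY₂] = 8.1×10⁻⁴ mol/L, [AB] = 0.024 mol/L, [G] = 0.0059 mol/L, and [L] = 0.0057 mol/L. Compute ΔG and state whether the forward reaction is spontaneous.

Qc = [G]³·[AB]³ / ([L]²·[XY₂]) = (0.0059)³·(0.024)³ / ((0.0057)²·(8.1×10⁻⁴)) = 1.08×10⁻⁴
ΔG = RT ln(Qc/Kc) = (8.314 J mol⁻¹ K⁻¹)(1000 K) × ln(1.08×10⁻⁴/7.5×10⁻⁴)
   = (8.314 kJ/mol)(-1.938) = -16.1 kJ/mol
ΔG < 0, so the forward reaction is spontaneous (proceeds forward).

ΔG = -16.1 kJ/mol; the forward reaction is spontaneous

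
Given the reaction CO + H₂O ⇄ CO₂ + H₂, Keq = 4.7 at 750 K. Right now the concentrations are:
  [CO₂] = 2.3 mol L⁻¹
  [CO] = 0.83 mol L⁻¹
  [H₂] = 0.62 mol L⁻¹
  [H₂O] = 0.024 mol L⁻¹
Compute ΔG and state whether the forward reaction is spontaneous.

Q = [CO₂]·[H₂] / ([CO]·[H₂O]) = (2.3)·(0.62) / ((0.83)·(0.024)) = 71.6
ΔG = RT ln(Q/Keq) = (8.314 J mol⁻¹ K⁻¹)(750 K) × ln(71.6/4.7)
   = (6.236 kJ/mol)(2.724) = 17.0 kJ/mol
ΔG > 0, so the forward reaction is non-spontaneous (proceeds in reverse).

ΔG = 17.0 kJ/mol; the forward reaction is non-spontaneous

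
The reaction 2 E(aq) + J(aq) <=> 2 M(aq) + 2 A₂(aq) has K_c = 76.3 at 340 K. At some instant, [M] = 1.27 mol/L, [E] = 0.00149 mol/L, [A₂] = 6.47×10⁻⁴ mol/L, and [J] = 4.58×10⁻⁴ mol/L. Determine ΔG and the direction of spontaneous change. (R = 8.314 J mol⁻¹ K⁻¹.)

Q_c = [M]²·[A₂]² / ([E]²·[J]) = (1.27)²·(6.47×10⁻⁴)² / ((0.00149)²·(4.58×10⁻⁴)) = 664
ΔG = RT ln(Q_c/K_c) = (8.314 J mol⁻¹ K⁻¹)(340 K) × ln(664/76.3)
   = (2.827 kJ/mol)(2.164) = 6.12 kJ/mol
ΔG > 0, so the forward reaction is non-spontaneous (proceeds in reverse).

ΔG = 6.12 kJ/mol; the forward reaction is non-spontaneous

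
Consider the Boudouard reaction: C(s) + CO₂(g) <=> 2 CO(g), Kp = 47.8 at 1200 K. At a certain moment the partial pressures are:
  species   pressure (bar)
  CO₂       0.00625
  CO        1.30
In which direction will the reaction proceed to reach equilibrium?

toward reactants

(C is a pure solid — omitted from Qp.)
Qp = P(CO)² / P(CO₂) = (1.30)² / (0.00625) = 270
Qp = 270 > Kp = 47.8, so the reverse reaction proceeds.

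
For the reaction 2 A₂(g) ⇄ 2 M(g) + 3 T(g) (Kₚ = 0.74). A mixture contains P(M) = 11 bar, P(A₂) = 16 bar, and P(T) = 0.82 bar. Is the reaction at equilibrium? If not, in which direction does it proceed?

Qₚ = P(M)²·P(T)³ / P(A₂)² = (11)²·(0.82)³ / (16)² = 0.26
Qₚ = 0.26 < Kₚ = 0.74, so the forward reaction proceeds.

in the forward direction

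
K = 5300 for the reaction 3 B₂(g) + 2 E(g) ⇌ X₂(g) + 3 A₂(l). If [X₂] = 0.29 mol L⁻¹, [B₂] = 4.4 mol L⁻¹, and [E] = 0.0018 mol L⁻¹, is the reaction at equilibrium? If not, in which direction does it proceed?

(A₂ is a pure liquid — omitted from Q.)
Q = [X₂] / ([B₂]³·[E]²) = (0.29) / ((4.4)³·(0.0018)²) = 1100
Q = 1100 < K = 5300, so the forward reaction proceeds.

forward (toward products)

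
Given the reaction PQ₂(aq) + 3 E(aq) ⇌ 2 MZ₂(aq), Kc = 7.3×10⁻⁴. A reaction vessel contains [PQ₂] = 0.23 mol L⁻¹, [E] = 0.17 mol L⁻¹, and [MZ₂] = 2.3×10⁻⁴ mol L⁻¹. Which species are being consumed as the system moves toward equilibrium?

Qc = [MZ₂]² / ([PQ₂]·[E]³) = (2.3×10⁻⁴)² / ((0.23)·(0.17)³) = 4.7×10⁻⁵
Qc = 4.7×10⁻⁵ < Kc = 7.3×10⁻⁴: net forward reaction.

PQ₂, E (reactants)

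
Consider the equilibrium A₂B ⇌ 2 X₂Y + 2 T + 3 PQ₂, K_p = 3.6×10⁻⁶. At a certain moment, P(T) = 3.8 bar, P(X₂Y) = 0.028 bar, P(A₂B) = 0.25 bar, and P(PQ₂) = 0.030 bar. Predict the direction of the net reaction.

to the right

Q_p = P(X₂Y)²·P(T)²·P(PQ₂)³ / P(A₂B) = (0.028)²·(3.8)²·(0.030)³ / (0.25) = 1.2×10⁻⁶
Q_p = 1.2×10⁻⁶ < K_p = 3.6×10⁻⁶, so the forward reaction proceeds.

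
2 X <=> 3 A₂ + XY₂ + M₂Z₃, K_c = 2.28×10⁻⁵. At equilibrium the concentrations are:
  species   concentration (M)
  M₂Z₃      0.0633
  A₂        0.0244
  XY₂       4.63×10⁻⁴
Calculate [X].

[X] = 0.00432 M

At equilibrium, K_c = [A₂]³·[XY₂]·[M₂Z₃] / [X]² = 2.28×10⁻⁵.
(0.0244)³·(4.63×10⁻⁴)·(0.0633) / ([X])² = 2.28×10⁻⁵
[X]² = 1.87×10⁻⁵ ⇒ [X] = 0.00432 M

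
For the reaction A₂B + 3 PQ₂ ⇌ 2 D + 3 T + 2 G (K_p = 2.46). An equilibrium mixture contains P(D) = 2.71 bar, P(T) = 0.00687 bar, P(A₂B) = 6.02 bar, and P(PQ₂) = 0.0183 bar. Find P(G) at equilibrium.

At equilibrium, K_p = P(D)²·P(T)³·P(G)² / (P(A₂B)·P(PQ₂)³) = 2.46.
(2.71)²·(0.00687)³·(P(G))² / ((6.02)·(0.0183)³) = 2.46
P(G)² = 38.1 ⇒ P(G) = 6.17 bar

P(G) = 6.17 bar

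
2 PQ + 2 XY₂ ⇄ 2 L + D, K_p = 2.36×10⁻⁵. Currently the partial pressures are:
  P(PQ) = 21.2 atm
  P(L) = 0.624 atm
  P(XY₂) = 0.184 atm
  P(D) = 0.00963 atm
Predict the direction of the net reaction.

to the left

Q_p = P(L)²·P(D) / (P(PQ)²·P(XY₂)²) = (0.624)²·(0.00963) / ((21.2)²·(0.184)²) = 2.46×10⁻⁴
Q_p = 2.46×10⁻⁴ > K_p = 2.36×10⁻⁵, so the reverse reaction proceeds.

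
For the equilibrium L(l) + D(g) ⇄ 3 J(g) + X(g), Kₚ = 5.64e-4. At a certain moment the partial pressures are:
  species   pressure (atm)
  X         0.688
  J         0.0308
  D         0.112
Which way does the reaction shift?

(L is a pure liquid — omitted from Qₚ.)
Qₚ = P(J)³·P(X) / P(D) = (0.0308)³·(0.688) / (0.112) = 1.79e-4
Qₚ = 1.79e-4 < Kₚ = 5.64e-4, so the forward reaction proceeds.

in the forward direction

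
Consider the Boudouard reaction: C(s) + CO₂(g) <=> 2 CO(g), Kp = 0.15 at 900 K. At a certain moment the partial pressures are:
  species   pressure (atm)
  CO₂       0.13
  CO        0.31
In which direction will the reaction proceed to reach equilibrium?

in the reverse direction

(C is a pure solid — omitted from Qp.)
Qp = P(CO)² / P(CO₂) = (0.31)² / (0.13) = 0.74
Qp = 0.74 > Kp = 0.15, so the reverse reaction proceeds.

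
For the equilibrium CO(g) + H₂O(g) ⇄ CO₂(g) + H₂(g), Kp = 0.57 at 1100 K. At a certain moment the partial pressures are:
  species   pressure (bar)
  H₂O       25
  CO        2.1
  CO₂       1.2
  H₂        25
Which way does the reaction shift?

no net change (already at equilibrium)

Qp = P(CO₂)·P(H₂) / (P(CO)·P(H₂O)) = (1.2)·(25) / ((2.1)·(25)) = 0.57
Qp = 0.57 = Kp, so the system is already at equilibrium.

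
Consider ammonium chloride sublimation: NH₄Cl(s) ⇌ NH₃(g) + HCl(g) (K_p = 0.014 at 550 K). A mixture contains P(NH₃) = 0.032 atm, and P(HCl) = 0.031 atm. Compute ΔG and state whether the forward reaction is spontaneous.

(NH₄Cl is a pure solid — omitted from Q_p.)
Q_p = P(NH₃)·P(HCl) = (0.032)·(0.031) = 9.92×10⁻⁴
ΔG = RT ln(Q_p/K_p) = (8.314 J mol⁻¹ K⁻¹)(550 K) × ln(9.92×10⁻⁴/0.014)
   = (4.573 kJ/mol)(-2.647) = -12.1 kJ/mol
ΔG < 0, so the forward reaction is spontaneous (proceeds forward).

ΔG = -12.1 kJ/mol; the forward reaction is spontaneous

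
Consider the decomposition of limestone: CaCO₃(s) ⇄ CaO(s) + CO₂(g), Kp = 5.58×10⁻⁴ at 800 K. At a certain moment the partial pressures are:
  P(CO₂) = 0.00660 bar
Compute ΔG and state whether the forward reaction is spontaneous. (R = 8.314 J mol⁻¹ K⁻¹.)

(CaCO₃, CaO are pure solids — omitted from Qp.)
Qp = P(CO₂) = 0.00660
ΔG = RT ln(Qp/Kp) = (8.314 J mol⁻¹ K⁻¹)(800 K) × ln(0.00660/5.58×10⁻⁴)
   = (6.651 kJ/mol)(2.470) = 16.4 kJ/mol
ΔG > 0, so the forward reaction is non-spontaneous (proceeds in reverse).

ΔG = 16.4 kJ/mol; the forward reaction is non-spontaneous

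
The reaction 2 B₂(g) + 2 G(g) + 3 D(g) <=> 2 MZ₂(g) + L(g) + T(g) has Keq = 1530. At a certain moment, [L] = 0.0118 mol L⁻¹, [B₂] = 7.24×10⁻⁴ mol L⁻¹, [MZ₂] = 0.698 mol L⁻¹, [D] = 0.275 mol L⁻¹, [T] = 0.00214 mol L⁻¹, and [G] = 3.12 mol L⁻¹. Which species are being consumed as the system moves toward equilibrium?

Q = [MZ₂]²·[L]·[T] / ([B₂]²·[G]²·[D]³) = (0.698)²·(0.0118)·(0.00214) / ((7.24×10⁻⁴)²·(3.12)²·(0.275)³) = 116
Q = 116 < Keq = 1530: net forward reaction.

B₂, G, D (reactants)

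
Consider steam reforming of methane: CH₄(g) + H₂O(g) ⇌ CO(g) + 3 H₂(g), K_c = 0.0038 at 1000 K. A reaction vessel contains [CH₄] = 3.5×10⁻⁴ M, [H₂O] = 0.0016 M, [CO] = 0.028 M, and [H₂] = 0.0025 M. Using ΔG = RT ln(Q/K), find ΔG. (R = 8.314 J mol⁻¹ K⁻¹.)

ΔG = -13.2 kJ/mol

Q_c = [CO]·[H₂]³ / ([CH₄]·[H₂O]) = (0.028)·(0.0025)³ / ((3.5×10⁻⁴)·(0.0016)) = 7.81×10⁻⁴
ΔG = RT ln(Q_c/K_c) = (8.314 J mol⁻¹ K⁻¹)(1000 K) × ln(7.81×10⁻⁴/0.0038)
   = (8.314 kJ/mol)(-1.582) = -13.2 kJ/mol
ΔG < 0, so the forward reaction is spontaneous (proceeds forward).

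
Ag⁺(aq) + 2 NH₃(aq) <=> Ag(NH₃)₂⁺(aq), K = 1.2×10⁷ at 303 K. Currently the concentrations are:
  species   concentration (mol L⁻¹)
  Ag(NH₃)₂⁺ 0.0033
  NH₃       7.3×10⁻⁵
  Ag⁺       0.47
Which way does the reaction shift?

Q = [Ag(NH₃)₂⁺] / ([Ag⁺]·[NH₃]²) = (0.0033) / ((0.47)·(7.3×10⁻⁵)²) = 1.3×10⁶
Q = 1.3×10⁶ < K = 1.2×10⁷, so the forward reaction proceeds.

to the right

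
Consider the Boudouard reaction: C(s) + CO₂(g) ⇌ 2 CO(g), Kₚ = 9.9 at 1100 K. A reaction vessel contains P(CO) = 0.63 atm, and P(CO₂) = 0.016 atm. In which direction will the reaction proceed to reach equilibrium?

to the left

(C is a pure solid — omitted from Qₚ.)
Qₚ = P(CO)² / P(CO₂) = (0.63)² / (0.016) = 25
Qₚ = 25 > Kₚ = 9.9, so the reverse reaction proceeds.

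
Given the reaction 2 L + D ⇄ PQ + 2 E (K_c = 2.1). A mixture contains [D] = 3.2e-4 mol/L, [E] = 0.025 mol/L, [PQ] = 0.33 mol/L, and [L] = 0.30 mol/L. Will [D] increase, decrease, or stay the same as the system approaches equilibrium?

increase

Q_c = [PQ]·[E]² / ([L]²·[D]) = (0.33)·(0.025)² / ((0.30)²·(3.2e-4)) = 7.2
Q_c = 7.2 > K_c = 2.1: net reverse reaction.
D is a reactant, so it increases.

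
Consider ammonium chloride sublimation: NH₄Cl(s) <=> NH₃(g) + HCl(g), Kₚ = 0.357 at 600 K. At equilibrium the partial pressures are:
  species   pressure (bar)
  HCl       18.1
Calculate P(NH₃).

P(NH₃) = 0.0197 bar

(NH₄Cl is a pure solid — omitted from Kₚ.)
At equilibrium, Kₚ = P(NH₃)·P(HCl) = 0.357.
(P(NH₃))·(18.1) = 0.357
P(NH₃) = 0.0197 bar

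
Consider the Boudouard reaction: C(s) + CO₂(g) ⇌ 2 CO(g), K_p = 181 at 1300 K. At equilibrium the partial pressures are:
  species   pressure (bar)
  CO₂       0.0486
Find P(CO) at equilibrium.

P(CO) = 2.97 bar

(C is a pure solid — omitted from K_p.)
At equilibrium, K_p = P(CO)² / P(CO₂) = 181.
(P(CO))² / (0.0486) = 181
P(CO)² = 8.80 ⇒ P(CO) = 2.97 bar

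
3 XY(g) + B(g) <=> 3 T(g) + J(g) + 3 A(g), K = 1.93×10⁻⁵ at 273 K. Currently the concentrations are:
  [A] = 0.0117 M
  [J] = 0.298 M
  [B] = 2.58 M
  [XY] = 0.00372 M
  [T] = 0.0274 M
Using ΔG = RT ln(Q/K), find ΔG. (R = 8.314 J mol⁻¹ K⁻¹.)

ΔG = 3.05 kJ/mol

Q = [T]³·[J]·[A]³ / ([XY]³·[B]) = (0.0274)³·(0.298)·(0.0117)³ / ((0.00372)³·(2.58)) = 7.39×10⁻⁵
ΔG = RT ln(Q/K) = (8.314 J mol⁻¹ K⁻¹)(273 K) × ln(7.39×10⁻⁵/1.93×10⁻⁵)
   = (2.270 kJ/mol)(1.343) = 3.05 kJ/mol
ΔG > 0, so the forward reaction is non-spontaneous (proceeds in reverse).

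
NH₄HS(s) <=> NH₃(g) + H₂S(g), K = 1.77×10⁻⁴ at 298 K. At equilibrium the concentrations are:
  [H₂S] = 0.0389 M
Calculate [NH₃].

(NH₄HS is a pure solid — omitted from K.)
At equilibrium, K = [NH₃]·[H₂S] = 1.77×10⁻⁴.
([NH₃])·(0.0389) = 1.77×10⁻⁴
[NH₃] = 0.00455 M

[NH₃] = 0.00455 M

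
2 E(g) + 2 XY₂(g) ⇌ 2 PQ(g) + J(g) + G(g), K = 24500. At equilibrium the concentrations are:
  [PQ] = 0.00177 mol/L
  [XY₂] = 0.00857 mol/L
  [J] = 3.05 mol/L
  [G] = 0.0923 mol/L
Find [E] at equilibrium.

At equilibrium, K = [PQ]²·[J]·[G] / ([E]²·[XY₂]²) = 24500.
(0.00177)²·(3.05)·(0.0923) / (([E])²·(0.00857)²) = 24500
[E]² = 4.90×10⁻⁷ ⇒ [E] = 7.00×10⁻⁴ mol/L

[E] = 7.00×10⁻⁴ mol/L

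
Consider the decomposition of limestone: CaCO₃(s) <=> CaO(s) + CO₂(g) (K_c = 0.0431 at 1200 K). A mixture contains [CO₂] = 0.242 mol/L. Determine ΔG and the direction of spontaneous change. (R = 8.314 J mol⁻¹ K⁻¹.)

ΔG = 17.2 kJ/mol; the forward reaction is non-spontaneous

(CaCO₃, CaO are pure solids — omitted from Q_c.)
Q_c = [CO₂] = 0.242
ΔG = RT ln(Q_c/K_c) = (8.314 J mol⁻¹ K⁻¹)(1200 K) × ln(0.242/0.0431)
   = (9.977 kJ/mol)(1.725) = 17.2 kJ/mol
ΔG > 0, so the forward reaction is non-spontaneous (proceeds in reverse).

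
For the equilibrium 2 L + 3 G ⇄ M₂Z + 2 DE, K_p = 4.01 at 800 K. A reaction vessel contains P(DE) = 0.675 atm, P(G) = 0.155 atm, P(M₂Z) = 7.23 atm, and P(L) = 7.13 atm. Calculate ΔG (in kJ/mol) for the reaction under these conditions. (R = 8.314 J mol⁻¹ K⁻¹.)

ΔG = 9.76 kJ/mol

Q_p = P(M₂Z)·P(DE)² / (P(L)²·P(G)³) = (7.23)·(0.675)² / ((7.13)²·(0.155)³) = 17.4
ΔG = RT ln(Q_p/K_p) = (8.314 J mol⁻¹ K⁻¹)(800 K) × ln(17.4/4.01)
   = (6.651 kJ/mol)(1.468) = 9.76 kJ/mol
ΔG > 0, so the forward reaction is non-spontaneous (proceeds in reverse).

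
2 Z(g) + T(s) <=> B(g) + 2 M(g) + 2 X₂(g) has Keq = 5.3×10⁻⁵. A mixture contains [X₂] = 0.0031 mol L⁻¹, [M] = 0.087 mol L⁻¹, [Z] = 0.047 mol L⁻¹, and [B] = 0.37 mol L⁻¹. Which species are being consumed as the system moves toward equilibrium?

Z, T (reactants)

(T is a pure solid — omitted from Q.)
Q = [B]·[M]²·[X₂]² / [Z]² = (0.37)·(0.087)²·(0.0031)² / (0.047)² = 1.2×10⁻⁵
Q = 1.2×10⁻⁵ < Keq = 5.3×10⁻⁵: net forward reaction.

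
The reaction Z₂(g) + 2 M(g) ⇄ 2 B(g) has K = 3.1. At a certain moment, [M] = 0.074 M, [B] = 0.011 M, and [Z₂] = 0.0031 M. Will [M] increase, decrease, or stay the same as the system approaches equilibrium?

increase

Q = [B]² / ([Z₂]·[M]²) = (0.011)² / ((0.0031)·(0.074)²) = 7.1
Q = 7.1 > K = 3.1: net reverse reaction.
M is a reactant, so it increases.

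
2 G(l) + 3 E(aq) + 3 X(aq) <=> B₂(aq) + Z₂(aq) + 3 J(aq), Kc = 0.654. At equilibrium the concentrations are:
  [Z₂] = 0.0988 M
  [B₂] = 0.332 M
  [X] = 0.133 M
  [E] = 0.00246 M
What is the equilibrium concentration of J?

(G is a pure liquid — omitted from Kc.)
At equilibrium, Kc = [B₂]·[Z₂]·[J]³ / ([E]³·[X]³) = 0.654.
(0.332)·(0.0988)·([J])³ / ((0.00246)³·(0.133)³) = 0.654
[J]³ = 6.98×10⁻¹⁰ ⇒ [J] = 8.87×10⁻⁴ M

[J] = 8.87×10⁻⁴ M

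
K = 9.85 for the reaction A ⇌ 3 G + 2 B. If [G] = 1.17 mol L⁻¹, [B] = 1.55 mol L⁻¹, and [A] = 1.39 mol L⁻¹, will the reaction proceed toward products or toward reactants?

Q = [G]³·[B]² / [A] = (1.17)³·(1.55)² / (1.39) = 2.77
Q = 2.77 < K = 9.85, so the forward reaction proceeds.

forward (toward products)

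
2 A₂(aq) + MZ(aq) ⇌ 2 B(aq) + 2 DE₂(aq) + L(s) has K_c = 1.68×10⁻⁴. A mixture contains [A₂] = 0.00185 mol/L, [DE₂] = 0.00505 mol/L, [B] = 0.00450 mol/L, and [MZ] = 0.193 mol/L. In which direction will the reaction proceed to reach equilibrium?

(L is a pure solid — omitted from Q_c.)
Q_c = [B]²·[DE₂]² / ([A₂]²·[MZ]) = (0.00450)²·(0.00505)² / ((0.00185)²·(0.193)) = 7.82×10⁻⁴
Q_c = 7.82×10⁻⁴ > K_c = 1.68×10⁻⁴, so the reverse reaction proceeds.

in the reverse direction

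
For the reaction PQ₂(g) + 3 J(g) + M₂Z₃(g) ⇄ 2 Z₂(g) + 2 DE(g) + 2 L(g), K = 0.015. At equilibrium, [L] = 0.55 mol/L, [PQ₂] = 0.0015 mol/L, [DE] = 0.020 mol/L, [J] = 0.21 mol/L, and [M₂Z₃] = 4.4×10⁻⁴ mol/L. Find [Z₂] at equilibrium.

[Z₂] = 8.7×10⁻⁴ mol/L

At equilibrium, K = [Z₂]²·[DE]²·[L]² / ([PQ₂]·[J]³·[M₂Z₃]) = 0.015.
([Z₂])²·(0.020)²·(0.55)² / ((0.0015)·(0.21)³·(4.4×10⁻⁴)) = 0.015
[Z₂]² = 7.58×10⁻⁷ ⇒ [Z₂] = 8.7×10⁻⁴ mol/L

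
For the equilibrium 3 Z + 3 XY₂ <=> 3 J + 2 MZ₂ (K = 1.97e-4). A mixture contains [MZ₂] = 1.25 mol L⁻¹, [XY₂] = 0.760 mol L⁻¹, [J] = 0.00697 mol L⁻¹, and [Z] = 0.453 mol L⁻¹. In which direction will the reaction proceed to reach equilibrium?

forward (toward products)

Q = [J]³·[MZ₂]² / ([Z]³·[XY₂]³) = (0.00697)³·(1.25)² / ((0.453)³·(0.760)³) = 1.30e-5
Q = 1.30e-5 < K = 1.97e-4, so the forward reaction proceeds.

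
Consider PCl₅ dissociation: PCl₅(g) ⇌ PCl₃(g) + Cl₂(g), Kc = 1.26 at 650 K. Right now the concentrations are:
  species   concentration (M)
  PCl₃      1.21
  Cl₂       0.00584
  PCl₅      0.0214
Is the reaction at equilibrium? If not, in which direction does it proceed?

Qc = [PCl₃]·[Cl₂] / [PCl₅] = (1.21)·(0.00584) / (0.0214) = 0.330
Qc = 0.330 < Kc = 1.26, so the forward reaction proceeds.

toward products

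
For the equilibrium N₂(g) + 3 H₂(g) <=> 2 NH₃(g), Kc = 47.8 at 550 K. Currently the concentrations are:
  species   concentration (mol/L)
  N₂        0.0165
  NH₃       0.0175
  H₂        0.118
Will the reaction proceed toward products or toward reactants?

Qc = [NH₃]² / ([N₂]·[H₂]³) = (0.0175)² / ((0.0165)·(0.118)³) = 11.3
Qc = 11.3 < Kc = 47.8, so the forward reaction proceeds.

to the right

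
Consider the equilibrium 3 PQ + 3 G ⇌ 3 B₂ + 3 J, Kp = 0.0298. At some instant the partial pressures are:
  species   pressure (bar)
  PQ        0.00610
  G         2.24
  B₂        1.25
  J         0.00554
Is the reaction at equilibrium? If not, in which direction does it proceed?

to the left

Qp = P(B₂)³·P(J)³ / (P(PQ)³·P(G)³) = (1.25)³·(0.00554)³ / ((0.00610)³·(2.24)³) = 0.130
Qp = 0.130 > Kp = 0.0298, so the reverse reaction proceeds.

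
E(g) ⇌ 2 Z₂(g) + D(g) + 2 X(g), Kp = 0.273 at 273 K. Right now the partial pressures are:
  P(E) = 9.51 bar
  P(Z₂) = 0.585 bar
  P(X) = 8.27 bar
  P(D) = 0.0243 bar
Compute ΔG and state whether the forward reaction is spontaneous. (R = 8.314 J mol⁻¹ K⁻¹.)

Qp = P(Z₂)²·P(D)·P(X)² / P(E) = (0.585)²·(0.0243)·(8.27)² / (9.51) = 0.0598
ΔG = RT ln(Qp/Kp) = (8.314 J mol⁻¹ K⁻¹)(273 K) × ln(0.0598/0.273)
   = (2.270 kJ/mol)(-1.518) = -3.45 kJ/mol
ΔG < 0, so the forward reaction is spontaneous (proceeds forward).

ΔG = -3.45 kJ/mol; the forward reaction is spontaneous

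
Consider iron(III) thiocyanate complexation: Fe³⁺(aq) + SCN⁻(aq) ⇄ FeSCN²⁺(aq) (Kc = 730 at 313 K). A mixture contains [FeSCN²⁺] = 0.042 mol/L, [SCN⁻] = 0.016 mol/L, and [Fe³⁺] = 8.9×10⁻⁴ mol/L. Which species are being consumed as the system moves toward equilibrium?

FeSCN²⁺ (products)

Qc = [FeSCN²⁺] / ([Fe³⁺]·[SCN⁻]) = (0.042) / ((8.9×10⁻⁴)·(0.016)) = 2900
Qc = 2900 > Kc = 730: net reverse reaction.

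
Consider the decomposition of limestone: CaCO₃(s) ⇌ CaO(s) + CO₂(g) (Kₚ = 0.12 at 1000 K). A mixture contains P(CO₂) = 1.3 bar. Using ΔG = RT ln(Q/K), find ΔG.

ΔG = 19.8 kJ/mol

(CaCO₃, CaO are pure solids — omitted from Qₚ.)
Qₚ = P(CO₂) = 1.30
ΔG = RT ln(Qₚ/Kₚ) = (8.314 J mol⁻¹ K⁻¹)(1000 K) × ln(1.30/0.12)
   = (8.314 kJ/mol)(2.383) = 19.8 kJ/mol
ΔG > 0, so the forward reaction is non-spontaneous (proceeds in reverse).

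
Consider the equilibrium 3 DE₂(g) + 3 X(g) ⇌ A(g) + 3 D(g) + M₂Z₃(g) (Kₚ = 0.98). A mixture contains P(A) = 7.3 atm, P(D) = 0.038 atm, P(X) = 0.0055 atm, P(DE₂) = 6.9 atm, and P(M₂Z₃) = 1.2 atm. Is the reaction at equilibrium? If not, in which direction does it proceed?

Qₚ = P(A)·P(D)³·P(M₂Z₃) / (P(DE₂)³·P(X)³) = (7.3)·(0.038)³·(1.2) / ((6.9)³·(0.0055)³) = 8.8
Qₚ = 8.8 > Kₚ = 0.98, so the reverse reaction proceeds.

toward reactants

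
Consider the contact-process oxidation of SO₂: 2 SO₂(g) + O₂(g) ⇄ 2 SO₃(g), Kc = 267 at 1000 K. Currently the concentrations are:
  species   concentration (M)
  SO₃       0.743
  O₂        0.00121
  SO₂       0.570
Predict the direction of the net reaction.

Qc = [SO₃]² / ([SO₂]²·[O₂]) = (0.743)² / ((0.570)²·(0.00121)) = 1400
Qc = 1400 > Kc = 267, so the reverse reaction proceeds.

in the reverse direction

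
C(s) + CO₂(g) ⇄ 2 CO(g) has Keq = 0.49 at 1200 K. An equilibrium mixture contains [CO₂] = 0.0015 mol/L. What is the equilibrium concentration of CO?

(C is a pure solid — omitted from Keq.)
At equilibrium, Keq = [CO]² / [CO₂] = 0.49.
([CO])² / (0.0015) = 0.49
[CO]² = 7.35×10⁻⁴ ⇒ [CO] = 0.027 mol/L

[CO] = 0.027 mol/L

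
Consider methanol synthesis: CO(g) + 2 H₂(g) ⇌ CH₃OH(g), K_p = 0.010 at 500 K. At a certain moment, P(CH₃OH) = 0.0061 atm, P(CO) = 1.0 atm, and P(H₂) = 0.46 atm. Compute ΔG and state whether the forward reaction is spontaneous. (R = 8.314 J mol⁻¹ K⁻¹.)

Q_p = P(CH₃OH) / (P(CO)·P(H₂)²) = (0.0061) / ((1.0)·(0.46)²) = 0.0288
ΔG = RT ln(Q_p/K_p) = (8.314 J mol⁻¹ K⁻¹)(500 K) × ln(0.0288/0.010)
   = (4.157 kJ/mol)(1.058) = 4.40 kJ/mol
ΔG > 0, so the forward reaction is non-spontaneous (proceeds in reverse).

ΔG = 4.40 kJ/mol; the forward reaction is non-spontaneous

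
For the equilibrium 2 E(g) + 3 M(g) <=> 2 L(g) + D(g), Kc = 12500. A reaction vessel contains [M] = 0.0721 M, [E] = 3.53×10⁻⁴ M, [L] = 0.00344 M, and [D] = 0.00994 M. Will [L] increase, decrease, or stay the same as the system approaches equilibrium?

Qc = [L]²·[D] / ([E]²·[M]³) = (0.00344)²·(0.00994) / ((3.53×10⁻⁴)²·(0.0721)³) = 2520
Qc = 2520 < Kc = 12500: net forward reaction.
L is a product, so it increases.

increase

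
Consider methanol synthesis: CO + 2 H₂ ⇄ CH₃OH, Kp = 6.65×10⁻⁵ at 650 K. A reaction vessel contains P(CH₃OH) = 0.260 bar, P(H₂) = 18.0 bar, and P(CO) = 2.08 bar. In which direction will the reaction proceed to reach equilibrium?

in the reverse direction

Qp = P(CH₃OH) / (P(CO)·P(H₂)²) = (0.260) / ((2.08)·(18.0)²) = 3.86×10⁻⁴
Qp = 3.86×10⁻⁴ > Kp = 6.65×10⁻⁵, so the reverse reaction proceeds.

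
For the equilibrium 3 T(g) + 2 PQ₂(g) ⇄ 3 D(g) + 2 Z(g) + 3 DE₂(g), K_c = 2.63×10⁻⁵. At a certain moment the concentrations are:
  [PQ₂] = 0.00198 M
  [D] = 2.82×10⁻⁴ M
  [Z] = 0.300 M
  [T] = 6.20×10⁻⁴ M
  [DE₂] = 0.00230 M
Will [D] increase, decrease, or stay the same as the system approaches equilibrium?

Q_c = [D]³·[Z]²·[DE₂]³ / ([T]³·[PQ₂]²) = (2.82×10⁻⁴)³·(0.300)²·(0.00230)³ / ((6.20×10⁻⁴)³·(0.00198)²) = 2.63×10⁻⁵
Q_c = 2.63×10⁻⁵ = K_c; the system is at equilibrium.

stay the same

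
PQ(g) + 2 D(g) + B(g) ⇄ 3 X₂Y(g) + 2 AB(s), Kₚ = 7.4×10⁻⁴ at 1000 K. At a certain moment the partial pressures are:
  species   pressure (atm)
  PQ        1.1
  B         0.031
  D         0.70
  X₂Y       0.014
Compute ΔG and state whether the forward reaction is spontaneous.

(AB is a pure solid — omitted from Qₚ.)
Qₚ = P(X₂Y)³ / (P(PQ)·P(D)²·P(B)) = (0.014)³ / ((1.1)·(0.70)²·(0.031)) = 1.64×10⁻⁴
ΔG = RT ln(Qₚ/Kₚ) = (8.314 J mol⁻¹ K⁻¹)(1000 K) × ln(1.64×10⁻⁴/7.4×10⁻⁴)
   = (8.314 kJ/mol)(-1.507) = -12.5 kJ/mol
ΔG < 0, so the forward reaction is spontaneous (proceeds forward).

ΔG = -12.5 kJ/mol; the forward reaction is spontaneous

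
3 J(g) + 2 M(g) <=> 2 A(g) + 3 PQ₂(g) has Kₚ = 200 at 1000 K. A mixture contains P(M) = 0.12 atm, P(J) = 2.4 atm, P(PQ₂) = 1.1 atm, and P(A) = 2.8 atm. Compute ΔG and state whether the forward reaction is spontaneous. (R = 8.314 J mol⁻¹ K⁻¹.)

ΔG = -11.1 kJ/mol; the forward reaction is spontaneous

Qₚ = P(A)²·P(PQ₂)³ / (P(J)³·P(M)²) = (2.8)²·(1.1)³ / ((2.4)³·(0.12)²) = 52.4
ΔG = RT ln(Qₚ/Kₚ) = (8.314 J mol⁻¹ K⁻¹)(1000 K) × ln(52.4/200)
   = (8.314 kJ/mol)(-1.339) = -11.1 kJ/mol
ΔG < 0, so the forward reaction is spontaneous (proceeds forward).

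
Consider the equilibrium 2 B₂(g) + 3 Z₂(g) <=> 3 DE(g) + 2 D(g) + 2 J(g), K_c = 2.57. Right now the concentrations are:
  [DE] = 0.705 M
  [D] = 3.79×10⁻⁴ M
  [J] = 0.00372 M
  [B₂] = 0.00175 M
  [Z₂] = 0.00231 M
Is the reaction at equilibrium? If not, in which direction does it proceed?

in the reverse direction

Q_c = [DE]³·[D]²·[J]² / ([B₂]²·[Z₂]³) = (0.705)³·(3.79×10⁻⁴)²·(0.00372)² / ((0.00175)²·(0.00231)³) = 18.5
Q_c = 18.5 > K_c = 2.57, so the reverse reaction proceeds.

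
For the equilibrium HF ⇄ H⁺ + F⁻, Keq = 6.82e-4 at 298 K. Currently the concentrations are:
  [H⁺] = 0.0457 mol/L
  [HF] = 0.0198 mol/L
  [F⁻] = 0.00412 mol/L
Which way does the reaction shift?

Q = [H⁺]·[F⁻] / [HF] = (0.0457)·(0.00412) / (0.0198) = 0.00951
Q = 0.00951 > Keq = 6.82e-4, so the reverse reaction proceeds.

to the left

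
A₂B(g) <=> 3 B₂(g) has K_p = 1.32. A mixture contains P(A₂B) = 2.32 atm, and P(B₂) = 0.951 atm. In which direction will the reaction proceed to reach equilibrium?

in the forward direction

Q_p = P(B₂)³ / P(A₂B) = (0.951)³ / (2.32) = 0.371
Q_p = 0.371 < K_p = 1.32, so the forward reaction proceeds.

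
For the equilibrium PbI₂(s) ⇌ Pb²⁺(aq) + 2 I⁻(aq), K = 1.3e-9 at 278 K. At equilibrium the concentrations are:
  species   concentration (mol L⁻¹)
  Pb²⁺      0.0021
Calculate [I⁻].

[I⁻] = 7.9e-4 mol L⁻¹

(PbI₂ is a pure solid — omitted from K.)
At equilibrium, K = [Pb²⁺]·[I⁻]² = 1.3e-9.
(0.0021)·([I⁻])² = 1.3e-9
[I⁻]² = 6.19e-7 ⇒ [I⁻] = 7.9e-4 mol L⁻¹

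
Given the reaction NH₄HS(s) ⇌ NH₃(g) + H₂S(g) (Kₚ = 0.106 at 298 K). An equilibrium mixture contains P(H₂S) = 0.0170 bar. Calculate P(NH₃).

(NH₄HS is a pure solid — omitted from Kₚ.)
At equilibrium, Kₚ = P(NH₃)·P(H₂S) = 0.106.
(P(NH₃))·(0.0170) = 0.106
P(NH₃) = 6.24 bar

P(NH₃) = 6.24 bar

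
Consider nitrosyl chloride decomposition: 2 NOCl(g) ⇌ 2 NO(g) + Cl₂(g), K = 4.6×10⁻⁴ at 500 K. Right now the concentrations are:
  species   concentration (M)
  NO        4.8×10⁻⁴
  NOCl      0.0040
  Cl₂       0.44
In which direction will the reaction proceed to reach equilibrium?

Q = [NO]²·[Cl₂] / [NOCl]² = (4.8×10⁻⁴)²·(0.44) / (0.0040)² = 0.0063
Q = 0.0063 > K = 4.6×10⁻⁴, so the reverse reaction proceeds.

to the left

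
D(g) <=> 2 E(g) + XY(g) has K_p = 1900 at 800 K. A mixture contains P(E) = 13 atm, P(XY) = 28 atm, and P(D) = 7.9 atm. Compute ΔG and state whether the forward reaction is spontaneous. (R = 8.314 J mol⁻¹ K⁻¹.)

Q_p = P(E)²·P(XY) / P(D) = (13)²·(28) / (7.9) = 599
ΔG = RT ln(Q_p/K_p) = (8.314 J mol⁻¹ K⁻¹)(800 K) × ln(599/1900)
   = (6.651 kJ/mol)(-1.154) = -7.68 kJ/mol
ΔG < 0, so the forward reaction is spontaneous (proceeds forward).

ΔG = -7.68 kJ/mol; the forward reaction is spontaneous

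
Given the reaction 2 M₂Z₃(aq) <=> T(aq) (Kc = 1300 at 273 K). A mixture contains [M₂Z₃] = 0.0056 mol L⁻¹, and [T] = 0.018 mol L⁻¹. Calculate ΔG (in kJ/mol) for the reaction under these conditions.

Qc = [T] / [M₂Z₃]² = (0.018) / (0.0056)² = 574
ΔG = RT ln(Qc/Kc) = (8.314 J mol⁻¹ K⁻¹)(273 K) × ln(574/1300)
   = (2.270 kJ/mol)(-0.8175) = -1.86 kJ/mol
ΔG < 0, so the forward reaction is spontaneous (proceeds forward).

ΔG = -1.86 kJ/mol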